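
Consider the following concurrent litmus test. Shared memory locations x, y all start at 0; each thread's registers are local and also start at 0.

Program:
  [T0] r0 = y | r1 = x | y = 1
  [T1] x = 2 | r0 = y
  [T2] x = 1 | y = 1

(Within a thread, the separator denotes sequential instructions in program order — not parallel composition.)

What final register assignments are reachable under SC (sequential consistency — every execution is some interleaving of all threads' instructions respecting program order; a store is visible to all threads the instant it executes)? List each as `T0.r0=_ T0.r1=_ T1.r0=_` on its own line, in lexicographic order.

T0.r0=0 T0.r1=0 T1.r0=0
T0.r0=0 T0.r1=0 T1.r0=1
T0.r0=0 T0.r1=1 T1.r0=0
T0.r0=0 T0.r1=1 T1.r0=1
T0.r0=0 T0.r1=2 T1.r0=0
T0.r0=0 T0.r1=2 T1.r0=1
T0.r0=1 T0.r1=1 T1.r0=0
T0.r0=1 T0.r1=1 T1.r0=1
T0.r0=1 T0.r1=2 T1.r0=0
T0.r0=1 T0.r1=2 T1.r0=1

outcome vector order: (T0.r0,T0.r1,T1.r0)
|SC outcomes| = 10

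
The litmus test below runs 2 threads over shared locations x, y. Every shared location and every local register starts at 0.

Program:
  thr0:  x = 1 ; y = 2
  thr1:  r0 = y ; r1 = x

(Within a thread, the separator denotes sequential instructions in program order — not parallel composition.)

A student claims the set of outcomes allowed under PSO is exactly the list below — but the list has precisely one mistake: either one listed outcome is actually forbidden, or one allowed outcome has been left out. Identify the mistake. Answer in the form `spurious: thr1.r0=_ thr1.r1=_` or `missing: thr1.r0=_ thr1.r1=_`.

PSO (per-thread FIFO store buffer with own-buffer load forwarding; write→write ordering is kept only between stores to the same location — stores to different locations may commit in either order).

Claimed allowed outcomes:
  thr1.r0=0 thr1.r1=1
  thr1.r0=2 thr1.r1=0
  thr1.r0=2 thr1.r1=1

missing: thr1.r0=0 thr1.r1=0

outcome vector order: (thr1.r0,thr1.r1)
PSO: 4 outcomes — {00 01 20 21}
PSO∖claimed = {00}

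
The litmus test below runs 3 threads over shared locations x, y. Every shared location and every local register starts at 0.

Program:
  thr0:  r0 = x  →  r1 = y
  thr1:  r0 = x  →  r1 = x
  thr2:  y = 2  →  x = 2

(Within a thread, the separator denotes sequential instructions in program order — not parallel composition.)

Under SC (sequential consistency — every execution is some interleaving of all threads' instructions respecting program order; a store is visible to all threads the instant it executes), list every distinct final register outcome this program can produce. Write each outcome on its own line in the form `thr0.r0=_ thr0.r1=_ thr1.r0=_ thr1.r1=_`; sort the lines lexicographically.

outcome vector order: (thr0.r0,thr0.r1,thr1.r0,thr1.r1)
|SC outcomes| = 9

thr0.r0=0 thr0.r1=0 thr1.r0=0 thr1.r1=0
thr0.r0=0 thr0.r1=0 thr1.r0=0 thr1.r1=2
thr0.r0=0 thr0.r1=0 thr1.r0=2 thr1.r1=2
thr0.r0=0 thr0.r1=2 thr1.r0=0 thr1.r1=0
thr0.r0=0 thr0.r1=2 thr1.r0=0 thr1.r1=2
thr0.r0=0 thr0.r1=2 thr1.r0=2 thr1.r1=2
thr0.r0=2 thr0.r1=2 thr1.r0=0 thr1.r1=0
thr0.r0=2 thr0.r1=2 thr1.r0=0 thr1.r1=2
thr0.r0=2 thr0.r1=2 thr1.r0=2 thr1.r1=2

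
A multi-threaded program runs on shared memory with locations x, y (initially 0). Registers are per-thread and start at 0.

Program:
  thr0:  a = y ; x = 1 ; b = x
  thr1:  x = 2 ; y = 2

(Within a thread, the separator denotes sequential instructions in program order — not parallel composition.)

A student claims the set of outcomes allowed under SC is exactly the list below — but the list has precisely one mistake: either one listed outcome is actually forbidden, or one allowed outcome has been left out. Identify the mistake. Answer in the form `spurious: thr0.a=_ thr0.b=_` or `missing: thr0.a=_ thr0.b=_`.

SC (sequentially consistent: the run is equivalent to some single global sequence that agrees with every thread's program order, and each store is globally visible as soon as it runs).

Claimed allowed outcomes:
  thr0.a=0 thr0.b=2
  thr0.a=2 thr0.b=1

missing: thr0.a=0 thr0.b=1

outcome vector order: (thr0.a,thr0.b)
SC: 3 outcomes — {(0,1), (0,2), (2,1)}
SC∖claimed = {(0,1)}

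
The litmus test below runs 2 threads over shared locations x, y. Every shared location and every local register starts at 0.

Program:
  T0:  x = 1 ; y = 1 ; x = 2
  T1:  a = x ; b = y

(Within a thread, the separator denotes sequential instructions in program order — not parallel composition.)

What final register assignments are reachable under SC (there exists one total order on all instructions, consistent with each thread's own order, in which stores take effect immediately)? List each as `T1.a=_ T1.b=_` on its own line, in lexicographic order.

T1.a=0 T1.b=0
T1.a=0 T1.b=1
T1.a=1 T1.b=0
T1.a=1 T1.b=1
T1.a=2 T1.b=1

outcome vector order: (T1.a,T1.b)
|SC outcomes| = 5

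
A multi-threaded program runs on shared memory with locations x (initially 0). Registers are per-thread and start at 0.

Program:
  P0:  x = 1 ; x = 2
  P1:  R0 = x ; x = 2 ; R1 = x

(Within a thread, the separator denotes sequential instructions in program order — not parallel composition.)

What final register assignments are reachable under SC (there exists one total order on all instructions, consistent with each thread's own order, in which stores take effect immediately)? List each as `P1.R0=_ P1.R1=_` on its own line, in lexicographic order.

P1.R0=0 P1.R1=1
P1.R0=0 P1.R1=2
P1.R0=1 P1.R1=2
P1.R0=2 P1.R1=2

outcome vector order: (P1.R0,P1.R1)
|SC outcomes| = 4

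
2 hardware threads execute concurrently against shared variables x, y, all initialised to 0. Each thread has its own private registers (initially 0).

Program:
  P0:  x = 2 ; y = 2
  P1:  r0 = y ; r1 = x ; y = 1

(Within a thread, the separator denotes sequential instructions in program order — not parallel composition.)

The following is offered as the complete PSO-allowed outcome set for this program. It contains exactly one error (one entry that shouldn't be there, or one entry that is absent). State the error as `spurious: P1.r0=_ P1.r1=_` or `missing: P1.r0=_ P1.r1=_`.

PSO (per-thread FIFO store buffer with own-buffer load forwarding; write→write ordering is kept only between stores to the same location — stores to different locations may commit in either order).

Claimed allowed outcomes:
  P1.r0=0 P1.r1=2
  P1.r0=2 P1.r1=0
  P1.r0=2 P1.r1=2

outcome vector order: (P1.r0,P1.r1)
under PSO → (0,0); (0,2); (2,0); (2,2)
PSO∖claimed = {(0,0)}

missing: P1.r0=0 P1.r1=0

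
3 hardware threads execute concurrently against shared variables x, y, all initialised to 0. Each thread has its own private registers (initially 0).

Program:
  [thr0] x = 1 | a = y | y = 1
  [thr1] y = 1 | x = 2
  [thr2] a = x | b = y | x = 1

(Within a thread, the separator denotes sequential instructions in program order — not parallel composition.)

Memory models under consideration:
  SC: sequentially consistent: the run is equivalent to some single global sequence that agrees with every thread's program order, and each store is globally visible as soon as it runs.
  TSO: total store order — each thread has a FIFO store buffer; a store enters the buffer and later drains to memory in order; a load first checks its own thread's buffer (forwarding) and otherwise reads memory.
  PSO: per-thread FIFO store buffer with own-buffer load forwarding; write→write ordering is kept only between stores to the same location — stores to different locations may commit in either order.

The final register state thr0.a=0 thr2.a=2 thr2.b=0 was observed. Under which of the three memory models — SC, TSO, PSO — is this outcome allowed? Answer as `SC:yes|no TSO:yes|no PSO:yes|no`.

outcome vector order: (thr0.a,thr2.a,thr2.b)
under SC → 000 001 010 011 021 100 101 110 111 121
under TSO → 000 001 010 011 021 100 101 110 111 121
under PSO → 000 001 010 011 020 021 100 101 110 111 120 121
target 020 ∈ {PSO}

SC:no TSO:no PSO:yes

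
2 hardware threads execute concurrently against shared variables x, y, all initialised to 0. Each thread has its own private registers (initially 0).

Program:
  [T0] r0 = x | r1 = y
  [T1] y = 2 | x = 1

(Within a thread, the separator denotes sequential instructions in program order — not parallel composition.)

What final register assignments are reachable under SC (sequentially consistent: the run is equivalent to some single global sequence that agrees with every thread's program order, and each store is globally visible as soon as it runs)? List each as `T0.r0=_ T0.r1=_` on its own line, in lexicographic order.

outcome vector order: (T0.r0,T0.r1)
|SC outcomes| = 3

T0.r0=0 T0.r1=0
T0.r0=0 T0.r1=2
T0.r0=1 T0.r1=2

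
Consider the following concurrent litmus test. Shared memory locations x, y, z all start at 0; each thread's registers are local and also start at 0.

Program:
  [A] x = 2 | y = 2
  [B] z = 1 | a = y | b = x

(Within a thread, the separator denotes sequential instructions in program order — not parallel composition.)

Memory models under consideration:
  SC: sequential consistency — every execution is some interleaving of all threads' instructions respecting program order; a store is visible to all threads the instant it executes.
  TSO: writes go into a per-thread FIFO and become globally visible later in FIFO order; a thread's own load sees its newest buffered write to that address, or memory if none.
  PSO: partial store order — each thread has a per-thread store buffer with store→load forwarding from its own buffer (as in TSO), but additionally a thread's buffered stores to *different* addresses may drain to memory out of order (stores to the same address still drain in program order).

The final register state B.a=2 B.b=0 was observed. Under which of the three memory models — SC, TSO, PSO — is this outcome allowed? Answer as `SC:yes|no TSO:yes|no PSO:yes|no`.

SC:no TSO:no PSO:yes

outcome vector order: (B.a,B.b)
[SC] allowed = {<0 0>, <0 2>, <2 2>}
[TSO] allowed = {<0 0>, <0 2>, <2 2>}
[PSO] allowed = {<0 0>, <0 2>, <2 0>, <2 2>}
target <2 0> ∈ {PSO}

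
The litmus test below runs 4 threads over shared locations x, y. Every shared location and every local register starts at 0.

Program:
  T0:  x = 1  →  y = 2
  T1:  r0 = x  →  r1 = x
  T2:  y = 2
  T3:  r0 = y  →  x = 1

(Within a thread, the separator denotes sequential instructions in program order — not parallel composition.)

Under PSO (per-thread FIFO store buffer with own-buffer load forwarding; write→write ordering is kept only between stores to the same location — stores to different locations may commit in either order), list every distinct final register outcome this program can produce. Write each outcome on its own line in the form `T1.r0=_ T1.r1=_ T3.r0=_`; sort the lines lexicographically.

outcome vector order: (T1.r0,T1.r1,T3.r0)
|PSO outcomes| = 6

T1.r0=0 T1.r1=0 T3.r0=0
T1.r0=0 T1.r1=0 T3.r0=2
T1.r0=0 T1.r1=1 T3.r0=0
T1.r0=0 T1.r1=1 T3.r0=2
T1.r0=1 T1.r1=1 T3.r0=0
T1.r0=1 T1.r1=1 T3.r0=2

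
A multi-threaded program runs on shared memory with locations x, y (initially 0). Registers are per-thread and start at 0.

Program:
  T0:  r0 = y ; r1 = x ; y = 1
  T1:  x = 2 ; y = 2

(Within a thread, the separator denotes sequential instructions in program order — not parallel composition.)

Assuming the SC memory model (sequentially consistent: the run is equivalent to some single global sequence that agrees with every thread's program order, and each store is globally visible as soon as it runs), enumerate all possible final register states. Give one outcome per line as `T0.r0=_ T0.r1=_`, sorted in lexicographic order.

outcome vector order: (T0.r0,T0.r1)
|SC outcomes| = 3

T0.r0=0 T0.r1=0
T0.r0=0 T0.r1=2
T0.r0=2 T0.r1=2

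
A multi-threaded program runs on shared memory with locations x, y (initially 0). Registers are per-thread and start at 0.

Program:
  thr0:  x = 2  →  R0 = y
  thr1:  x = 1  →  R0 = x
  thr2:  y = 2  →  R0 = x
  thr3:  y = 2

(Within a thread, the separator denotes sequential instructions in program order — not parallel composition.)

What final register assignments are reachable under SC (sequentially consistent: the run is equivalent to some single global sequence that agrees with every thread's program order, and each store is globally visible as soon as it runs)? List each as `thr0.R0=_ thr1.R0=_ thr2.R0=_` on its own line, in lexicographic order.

outcome vector order: (thr0.R0,thr1.R0,thr2.R0)
|SC outcomes| = 9

thr0.R0=0 thr1.R0=1 thr2.R0=1
thr0.R0=0 thr1.R0=1 thr2.R0=2
thr0.R0=0 thr1.R0=2 thr2.R0=2
thr0.R0=2 thr1.R0=1 thr2.R0=0
thr0.R0=2 thr1.R0=1 thr2.R0=1
thr0.R0=2 thr1.R0=1 thr2.R0=2
thr0.R0=2 thr1.R0=2 thr2.R0=0
thr0.R0=2 thr1.R0=2 thr2.R0=1
thr0.R0=2 thr1.R0=2 thr2.R0=2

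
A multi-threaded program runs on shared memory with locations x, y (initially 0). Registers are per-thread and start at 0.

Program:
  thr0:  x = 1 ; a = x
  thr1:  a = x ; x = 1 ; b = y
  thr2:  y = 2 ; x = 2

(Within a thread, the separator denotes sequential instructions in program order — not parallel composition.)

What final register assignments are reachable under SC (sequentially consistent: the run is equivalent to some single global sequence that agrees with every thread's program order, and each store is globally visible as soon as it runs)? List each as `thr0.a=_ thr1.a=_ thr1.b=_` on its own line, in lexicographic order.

thr0.a=1 thr1.a=0 thr1.b=0
thr0.a=1 thr1.a=0 thr1.b=2
thr0.a=1 thr1.a=1 thr1.b=0
thr0.a=1 thr1.a=1 thr1.b=2
thr0.a=1 thr1.a=2 thr1.b=2
thr0.a=2 thr1.a=0 thr1.b=0
thr0.a=2 thr1.a=0 thr1.b=2
thr0.a=2 thr1.a=1 thr1.b=0
thr0.a=2 thr1.a=1 thr1.b=2
thr0.a=2 thr1.a=2 thr1.b=2

outcome vector order: (thr0.a,thr1.a,thr1.b)
|SC outcomes| = 10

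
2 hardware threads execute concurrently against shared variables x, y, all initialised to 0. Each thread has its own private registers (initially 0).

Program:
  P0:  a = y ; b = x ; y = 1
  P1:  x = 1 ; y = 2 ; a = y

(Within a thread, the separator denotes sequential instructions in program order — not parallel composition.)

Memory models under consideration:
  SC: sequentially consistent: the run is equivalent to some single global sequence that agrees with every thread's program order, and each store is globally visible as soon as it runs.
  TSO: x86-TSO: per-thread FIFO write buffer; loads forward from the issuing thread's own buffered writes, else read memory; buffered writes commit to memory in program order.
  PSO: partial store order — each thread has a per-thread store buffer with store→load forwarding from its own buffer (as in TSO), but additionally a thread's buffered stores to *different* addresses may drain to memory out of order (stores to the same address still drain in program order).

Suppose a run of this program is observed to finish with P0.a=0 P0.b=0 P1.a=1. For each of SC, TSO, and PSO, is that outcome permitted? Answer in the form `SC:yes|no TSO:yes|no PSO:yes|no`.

outcome vector order: (P0.a,P0.b,P1.a)
SC: 6 outcomes — {<0 0 1> <0 0 2> <0 1 1> <0 1 2> <2 1 1> <2 1 2>}
TSO: 6 outcomes — {<0 0 1> <0 0 2> <0 1 1> <0 1 2> <2 1 1> <2 1 2>}
PSO: 8 outcomes — {<0 0 1> <0 0 2> <0 1 1> <0 1 2> <2 0 1> <2 0 2> <2 1 1> <2 1 2>}
target <0 0 1> ∈ {SC,TSO,PSO}

SC:yes TSO:yes PSO:yes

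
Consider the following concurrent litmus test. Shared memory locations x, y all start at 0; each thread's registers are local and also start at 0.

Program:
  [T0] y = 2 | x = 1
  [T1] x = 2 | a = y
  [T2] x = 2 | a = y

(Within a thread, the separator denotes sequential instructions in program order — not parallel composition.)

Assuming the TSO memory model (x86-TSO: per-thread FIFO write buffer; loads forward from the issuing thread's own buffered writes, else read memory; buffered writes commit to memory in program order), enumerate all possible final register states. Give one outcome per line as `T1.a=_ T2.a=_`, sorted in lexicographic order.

T1.a=0 T2.a=0
T1.a=0 T2.a=2
T1.a=2 T2.a=0
T1.a=2 T2.a=2

outcome vector order: (T1.a,T2.a)
|TSO outcomes| = 4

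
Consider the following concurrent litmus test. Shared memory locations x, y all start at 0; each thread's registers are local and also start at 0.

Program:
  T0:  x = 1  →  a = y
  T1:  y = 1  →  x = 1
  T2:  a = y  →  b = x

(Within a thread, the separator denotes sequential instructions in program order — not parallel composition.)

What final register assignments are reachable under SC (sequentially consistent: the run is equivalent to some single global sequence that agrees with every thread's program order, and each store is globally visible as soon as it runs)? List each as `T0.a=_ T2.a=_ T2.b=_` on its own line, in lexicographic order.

outcome vector order: (T0.a,T2.a,T2.b)
|SC outcomes| = 7

T0.a=0 T2.a=0 T2.b=0
T0.a=0 T2.a=0 T2.b=1
T0.a=0 T2.a=1 T2.b=1
T0.a=1 T2.a=0 T2.b=0
T0.a=1 T2.a=0 T2.b=1
T0.a=1 T2.a=1 T2.b=0
T0.a=1 T2.a=1 T2.b=1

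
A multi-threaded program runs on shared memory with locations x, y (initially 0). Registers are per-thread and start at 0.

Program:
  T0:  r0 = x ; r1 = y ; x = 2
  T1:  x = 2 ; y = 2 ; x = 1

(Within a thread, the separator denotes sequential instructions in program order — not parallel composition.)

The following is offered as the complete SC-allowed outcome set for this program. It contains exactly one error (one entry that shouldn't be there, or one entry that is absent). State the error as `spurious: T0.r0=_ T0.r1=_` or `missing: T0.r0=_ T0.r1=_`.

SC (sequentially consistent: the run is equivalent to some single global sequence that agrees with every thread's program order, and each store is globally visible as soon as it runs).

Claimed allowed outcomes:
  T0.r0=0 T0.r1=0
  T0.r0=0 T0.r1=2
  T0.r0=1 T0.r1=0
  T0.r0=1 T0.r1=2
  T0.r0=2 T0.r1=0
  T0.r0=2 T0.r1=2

outcome vector order: (T0.r0,T0.r1)
under SC → <0 0> <0 2> <1 2> <2 0> <2 2>
claimed∖SC = {<1 0>}

spurious: T0.r0=1 T0.r1=0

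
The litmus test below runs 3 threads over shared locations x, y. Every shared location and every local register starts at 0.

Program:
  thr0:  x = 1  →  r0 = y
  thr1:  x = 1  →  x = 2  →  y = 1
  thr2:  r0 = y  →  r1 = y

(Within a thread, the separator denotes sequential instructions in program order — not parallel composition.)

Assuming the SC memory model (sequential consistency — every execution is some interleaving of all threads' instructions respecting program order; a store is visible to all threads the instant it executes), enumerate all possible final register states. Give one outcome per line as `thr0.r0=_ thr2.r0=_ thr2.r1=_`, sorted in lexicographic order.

thr0.r0=0 thr2.r0=0 thr2.r1=0
thr0.r0=0 thr2.r0=0 thr2.r1=1
thr0.r0=0 thr2.r0=1 thr2.r1=1
thr0.r0=1 thr2.r0=0 thr2.r1=0
thr0.r0=1 thr2.r0=0 thr2.r1=1
thr0.r0=1 thr2.r0=1 thr2.r1=1

outcome vector order: (thr0.r0,thr2.r0,thr2.r1)
|SC outcomes| = 6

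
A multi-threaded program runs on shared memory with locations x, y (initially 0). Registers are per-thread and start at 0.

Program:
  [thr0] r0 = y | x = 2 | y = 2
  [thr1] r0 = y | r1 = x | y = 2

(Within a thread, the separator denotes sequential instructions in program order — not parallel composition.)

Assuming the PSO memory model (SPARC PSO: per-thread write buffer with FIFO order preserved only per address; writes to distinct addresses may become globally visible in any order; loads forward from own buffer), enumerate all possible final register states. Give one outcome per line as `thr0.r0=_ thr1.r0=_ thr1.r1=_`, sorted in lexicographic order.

thr0.r0=0 thr1.r0=0 thr1.r1=0
thr0.r0=0 thr1.r0=0 thr1.r1=2
thr0.r0=0 thr1.r0=2 thr1.r1=0
thr0.r0=0 thr1.r0=2 thr1.r1=2
thr0.r0=2 thr1.r0=0 thr1.r1=0

outcome vector order: (thr0.r0,thr1.r0,thr1.r1)
|PSO outcomes| = 5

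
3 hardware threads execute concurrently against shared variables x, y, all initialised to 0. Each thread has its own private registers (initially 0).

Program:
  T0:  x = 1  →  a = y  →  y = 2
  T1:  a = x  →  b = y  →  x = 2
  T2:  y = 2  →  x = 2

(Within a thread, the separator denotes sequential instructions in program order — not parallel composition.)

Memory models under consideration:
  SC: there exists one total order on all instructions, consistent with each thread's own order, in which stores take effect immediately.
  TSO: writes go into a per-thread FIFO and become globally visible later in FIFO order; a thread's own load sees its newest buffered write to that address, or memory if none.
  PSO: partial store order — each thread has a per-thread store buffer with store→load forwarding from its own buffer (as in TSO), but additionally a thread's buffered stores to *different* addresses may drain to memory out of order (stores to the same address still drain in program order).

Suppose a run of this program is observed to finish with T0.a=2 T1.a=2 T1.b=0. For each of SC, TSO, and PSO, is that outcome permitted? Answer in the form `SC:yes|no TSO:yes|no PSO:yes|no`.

SC:no TSO:no PSO:yes

outcome vector order: (T0.a,T1.a,T1.b)
SC (10): 0/0/0; 0/0/2; 0/1/0; 0/1/2; 0/2/2; 2/0/0; 2/0/2; 2/1/0; 2/1/2; 2/2/2
TSO (10): 0/0/0; 0/0/2; 0/1/0; 0/1/2; 0/2/2; 2/0/0; 2/0/2; 2/1/0; 2/1/2; 2/2/2
PSO (12): 0/0/0; 0/0/2; 0/1/0; 0/1/2; 0/2/0; 0/2/2; 2/0/0; 2/0/2; 2/1/0; 2/1/2; 2/2/0; 2/2/2
target 2/2/0 ∈ {PSO}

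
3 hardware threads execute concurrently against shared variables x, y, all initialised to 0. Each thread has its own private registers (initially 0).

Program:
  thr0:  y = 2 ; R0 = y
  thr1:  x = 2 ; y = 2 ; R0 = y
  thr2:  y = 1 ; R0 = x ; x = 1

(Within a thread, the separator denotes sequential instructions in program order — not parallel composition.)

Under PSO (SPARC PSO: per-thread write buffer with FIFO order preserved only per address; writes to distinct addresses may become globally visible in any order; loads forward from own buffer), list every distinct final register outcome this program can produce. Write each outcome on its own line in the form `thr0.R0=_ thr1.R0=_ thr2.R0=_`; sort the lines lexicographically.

outcome vector order: (thr0.R0,thr1.R0,thr2.R0)
|PSO outcomes| = 8

thr0.R0=1 thr1.R0=1 thr2.R0=0
thr0.R0=1 thr1.R0=1 thr2.R0=2
thr0.R0=1 thr1.R0=2 thr2.R0=0
thr0.R0=1 thr1.R0=2 thr2.R0=2
thr0.R0=2 thr1.R0=1 thr2.R0=0
thr0.R0=2 thr1.R0=1 thr2.R0=2
thr0.R0=2 thr1.R0=2 thr2.R0=0
thr0.R0=2 thr1.R0=2 thr2.R0=2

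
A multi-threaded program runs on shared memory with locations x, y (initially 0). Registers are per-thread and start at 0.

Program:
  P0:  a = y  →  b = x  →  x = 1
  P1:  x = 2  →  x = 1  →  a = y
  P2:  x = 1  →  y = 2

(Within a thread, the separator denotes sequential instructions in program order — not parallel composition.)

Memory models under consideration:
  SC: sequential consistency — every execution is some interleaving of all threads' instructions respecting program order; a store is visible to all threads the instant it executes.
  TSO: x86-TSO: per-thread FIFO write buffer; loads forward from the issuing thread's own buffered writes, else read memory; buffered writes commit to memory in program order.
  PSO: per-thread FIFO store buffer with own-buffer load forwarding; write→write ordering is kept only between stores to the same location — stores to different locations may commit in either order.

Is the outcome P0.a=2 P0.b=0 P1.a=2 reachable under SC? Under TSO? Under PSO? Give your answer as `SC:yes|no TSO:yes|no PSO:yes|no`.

outcome vector order: (P0.a,P0.b,P1.a)
under SC → 0/0/0 0/0/2 0/1/0 0/1/2 0/2/0 0/2/2 2/1/0 2/1/2 2/2/2
under TSO → 0/0/0 0/0/2 0/1/0 0/1/2 0/2/0 0/2/2 2/1/0 2/1/2 2/2/0 2/2/2
under PSO → 0/0/0 0/0/2 0/1/0 0/1/2 0/2/0 0/2/2 2/0/0 2/0/2 2/1/0 2/1/2 2/2/0 2/2/2
target 2/0/2 ∈ {PSO}

SC:no TSO:no PSO:yes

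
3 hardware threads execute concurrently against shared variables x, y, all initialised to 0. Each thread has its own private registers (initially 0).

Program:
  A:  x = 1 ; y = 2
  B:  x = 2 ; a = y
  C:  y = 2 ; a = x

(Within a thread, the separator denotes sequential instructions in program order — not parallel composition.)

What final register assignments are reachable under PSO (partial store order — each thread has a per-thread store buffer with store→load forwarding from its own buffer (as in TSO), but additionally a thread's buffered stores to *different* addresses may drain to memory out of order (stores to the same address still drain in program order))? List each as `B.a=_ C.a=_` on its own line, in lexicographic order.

B.a=0 C.a=0
B.a=0 C.a=1
B.a=0 C.a=2
B.a=2 C.a=0
B.a=2 C.a=1
B.a=2 C.a=2

outcome vector order: (B.a,C.a)
|PSO outcomes| = 6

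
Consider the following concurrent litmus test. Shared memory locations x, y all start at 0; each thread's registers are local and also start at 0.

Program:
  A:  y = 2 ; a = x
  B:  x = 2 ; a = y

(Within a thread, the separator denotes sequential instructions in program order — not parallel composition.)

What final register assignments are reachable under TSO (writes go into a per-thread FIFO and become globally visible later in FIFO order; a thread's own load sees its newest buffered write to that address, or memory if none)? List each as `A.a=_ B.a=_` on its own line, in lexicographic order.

A.a=0 B.a=0
A.a=0 B.a=2
A.a=2 B.a=0
A.a=2 B.a=2

outcome vector order: (A.a,B.a)
|TSO outcomes| = 4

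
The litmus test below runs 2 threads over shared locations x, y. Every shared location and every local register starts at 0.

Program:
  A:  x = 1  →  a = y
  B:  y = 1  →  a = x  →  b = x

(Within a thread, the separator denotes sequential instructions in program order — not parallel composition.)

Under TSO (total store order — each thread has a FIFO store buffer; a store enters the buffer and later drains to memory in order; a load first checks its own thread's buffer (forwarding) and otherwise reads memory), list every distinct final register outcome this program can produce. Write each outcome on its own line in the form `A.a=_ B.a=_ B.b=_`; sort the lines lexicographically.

outcome vector order: (A.a,B.a,B.b)
|TSO outcomes| = 6

A.a=0 B.a=0 B.b=0
A.a=0 B.a=0 B.b=1
A.a=0 B.a=1 B.b=1
A.a=1 B.a=0 B.b=0
A.a=1 B.a=0 B.b=1
A.a=1 B.a=1 B.b=1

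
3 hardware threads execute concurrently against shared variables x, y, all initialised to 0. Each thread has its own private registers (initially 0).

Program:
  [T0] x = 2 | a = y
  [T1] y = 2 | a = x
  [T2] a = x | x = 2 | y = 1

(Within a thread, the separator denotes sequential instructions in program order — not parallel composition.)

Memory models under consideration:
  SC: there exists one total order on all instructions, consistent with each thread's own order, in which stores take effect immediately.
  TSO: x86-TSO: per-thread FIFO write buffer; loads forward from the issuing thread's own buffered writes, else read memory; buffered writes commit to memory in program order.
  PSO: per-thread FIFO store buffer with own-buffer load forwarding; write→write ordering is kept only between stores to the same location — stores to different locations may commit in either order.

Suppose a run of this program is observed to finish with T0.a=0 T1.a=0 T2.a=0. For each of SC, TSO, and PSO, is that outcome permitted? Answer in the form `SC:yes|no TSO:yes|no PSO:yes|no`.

outcome vector order: (T0.a,T1.a,T2.a)
SC (10): <0 2 0>; <0 2 2>; <1 0 0>; <1 0 2>; <1 2 0>; <1 2 2>; <2 0 0>; <2 0 2>; <2 2 0>; <2 2 2>
TSO (12): <0 0 0>; <0 0 2>; <0 2 0>; <0 2 2>; <1 0 0>; <1 0 2>; <1 2 0>; <1 2 2>; <2 0 0>; <2 0 2>; <2 2 0>; <2 2 2>
PSO (12): <0 0 0>; <0 0 2>; <0 2 0>; <0 2 2>; <1 0 0>; <1 0 2>; <1 2 0>; <1 2 2>; <2 0 0>; <2 0 2>; <2 2 0>; <2 2 2>
target <0 0 0> ∈ {TSO,PSO}

SC:no TSO:yes PSO:yes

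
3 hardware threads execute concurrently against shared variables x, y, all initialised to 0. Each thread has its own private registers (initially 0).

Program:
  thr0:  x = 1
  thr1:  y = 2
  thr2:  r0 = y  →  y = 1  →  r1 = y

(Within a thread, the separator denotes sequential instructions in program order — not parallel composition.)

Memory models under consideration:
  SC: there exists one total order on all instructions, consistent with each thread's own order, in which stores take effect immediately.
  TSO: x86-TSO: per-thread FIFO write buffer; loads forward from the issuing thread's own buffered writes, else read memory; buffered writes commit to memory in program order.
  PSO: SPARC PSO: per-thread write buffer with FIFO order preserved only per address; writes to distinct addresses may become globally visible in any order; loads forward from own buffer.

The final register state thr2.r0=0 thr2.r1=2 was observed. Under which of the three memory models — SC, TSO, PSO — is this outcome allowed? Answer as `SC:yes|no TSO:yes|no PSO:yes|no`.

SC:yes TSO:yes PSO:yes

outcome vector order: (thr2.r0,thr2.r1)
SC: 3 outcomes — {(0,1) (0,2) (2,1)}
TSO: 3 outcomes — {(0,1) (0,2) (2,1)}
PSO: 3 outcomes — {(0,1) (0,2) (2,1)}
target (0,2) ∈ {SC,TSO,PSO}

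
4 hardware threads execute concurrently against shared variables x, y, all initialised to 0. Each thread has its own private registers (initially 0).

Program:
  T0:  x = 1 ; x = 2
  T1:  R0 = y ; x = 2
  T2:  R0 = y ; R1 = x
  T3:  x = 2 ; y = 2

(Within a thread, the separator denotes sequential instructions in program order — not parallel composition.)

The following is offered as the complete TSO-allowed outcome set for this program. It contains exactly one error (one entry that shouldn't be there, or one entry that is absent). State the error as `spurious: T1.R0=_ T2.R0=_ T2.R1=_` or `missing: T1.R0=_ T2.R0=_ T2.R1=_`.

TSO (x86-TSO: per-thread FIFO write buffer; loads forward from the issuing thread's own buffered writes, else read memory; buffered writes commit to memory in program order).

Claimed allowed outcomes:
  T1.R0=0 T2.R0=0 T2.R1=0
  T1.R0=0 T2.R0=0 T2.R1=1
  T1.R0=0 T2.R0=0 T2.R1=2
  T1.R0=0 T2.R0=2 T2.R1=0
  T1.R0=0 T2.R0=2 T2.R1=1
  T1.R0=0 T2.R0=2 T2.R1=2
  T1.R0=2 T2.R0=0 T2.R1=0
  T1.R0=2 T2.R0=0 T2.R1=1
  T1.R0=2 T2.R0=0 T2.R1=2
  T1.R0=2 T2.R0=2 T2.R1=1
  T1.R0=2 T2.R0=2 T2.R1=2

spurious: T1.R0=0 T2.R0=2 T2.R1=0

outcome vector order: (T1.R0,T2.R0,T2.R1)
TSO: 10 outcomes — {(0,0,0) (0,0,1) (0,0,2) (0,2,1) (0,2,2) (2,0,0) (2,0,1) (2,0,2) (2,2,1) (2,2,2)}
claimed∖TSO = {(0,2,0)}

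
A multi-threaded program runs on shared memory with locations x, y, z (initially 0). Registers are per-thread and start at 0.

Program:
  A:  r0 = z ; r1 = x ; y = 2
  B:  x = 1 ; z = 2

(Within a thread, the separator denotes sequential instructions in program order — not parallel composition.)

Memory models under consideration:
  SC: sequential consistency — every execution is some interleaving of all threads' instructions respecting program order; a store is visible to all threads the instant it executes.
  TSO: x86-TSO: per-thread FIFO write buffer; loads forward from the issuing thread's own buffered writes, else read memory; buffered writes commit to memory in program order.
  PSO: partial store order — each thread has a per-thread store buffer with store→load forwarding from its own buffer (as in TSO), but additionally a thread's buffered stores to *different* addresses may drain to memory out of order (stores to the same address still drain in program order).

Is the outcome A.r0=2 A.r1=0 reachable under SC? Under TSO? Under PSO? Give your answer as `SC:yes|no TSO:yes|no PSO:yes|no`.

SC:no TSO:no PSO:yes

outcome vector order: (A.r0,A.r1)
SC: 3 outcomes — {0/0; 0/1; 2/1}
TSO: 3 outcomes — {0/0; 0/1; 2/1}
PSO: 4 outcomes — {0/0; 0/1; 2/0; 2/1}
target 2/0 ∈ {PSO}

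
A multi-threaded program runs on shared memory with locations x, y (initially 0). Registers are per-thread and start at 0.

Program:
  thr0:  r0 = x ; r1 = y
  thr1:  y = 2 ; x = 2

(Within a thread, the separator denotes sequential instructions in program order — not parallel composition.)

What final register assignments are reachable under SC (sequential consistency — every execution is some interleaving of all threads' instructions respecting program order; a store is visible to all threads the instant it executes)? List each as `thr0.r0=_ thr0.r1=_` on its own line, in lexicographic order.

outcome vector order: (thr0.r0,thr0.r1)
|SC outcomes| = 3

thr0.r0=0 thr0.r1=0
thr0.r0=0 thr0.r1=2
thr0.r0=2 thr0.r1=2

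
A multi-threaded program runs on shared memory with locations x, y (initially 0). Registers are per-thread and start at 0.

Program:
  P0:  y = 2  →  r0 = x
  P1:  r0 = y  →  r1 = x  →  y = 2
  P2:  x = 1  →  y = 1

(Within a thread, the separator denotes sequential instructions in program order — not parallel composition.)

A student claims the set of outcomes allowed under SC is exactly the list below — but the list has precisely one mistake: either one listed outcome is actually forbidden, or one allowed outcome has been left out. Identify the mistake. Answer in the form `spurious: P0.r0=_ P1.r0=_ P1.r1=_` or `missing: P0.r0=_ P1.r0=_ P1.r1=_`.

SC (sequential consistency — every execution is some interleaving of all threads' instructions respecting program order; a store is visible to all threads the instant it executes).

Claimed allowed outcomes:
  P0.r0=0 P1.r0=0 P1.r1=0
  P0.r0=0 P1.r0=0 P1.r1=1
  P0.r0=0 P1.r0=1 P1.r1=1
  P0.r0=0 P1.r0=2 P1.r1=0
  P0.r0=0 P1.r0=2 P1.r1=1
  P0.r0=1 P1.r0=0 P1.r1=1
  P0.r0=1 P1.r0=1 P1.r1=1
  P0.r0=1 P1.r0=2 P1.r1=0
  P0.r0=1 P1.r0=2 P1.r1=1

outcome vector order: (P0.r0,P1.r0,P1.r1)
[SC] allowed = {000, 001, 011, 020, 021, 100, 101, 111, 120, 121}
SC∖claimed = {100}

missing: P0.r0=1 P1.r0=0 P1.r1=0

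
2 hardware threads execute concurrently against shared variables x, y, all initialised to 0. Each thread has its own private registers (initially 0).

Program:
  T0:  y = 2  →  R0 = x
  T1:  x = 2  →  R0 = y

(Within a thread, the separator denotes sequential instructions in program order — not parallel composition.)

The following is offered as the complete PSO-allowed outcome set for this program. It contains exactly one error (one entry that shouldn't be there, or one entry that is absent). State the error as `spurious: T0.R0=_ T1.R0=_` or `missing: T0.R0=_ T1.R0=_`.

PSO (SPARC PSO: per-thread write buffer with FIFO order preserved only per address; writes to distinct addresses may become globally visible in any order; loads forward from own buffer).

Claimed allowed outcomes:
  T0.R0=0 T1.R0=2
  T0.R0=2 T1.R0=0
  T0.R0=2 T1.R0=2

outcome vector order: (T0.R0,T1.R0)
under PSO → 00, 02, 20, 22
PSO∖claimed = {00}

missing: T0.R0=0 T1.R0=0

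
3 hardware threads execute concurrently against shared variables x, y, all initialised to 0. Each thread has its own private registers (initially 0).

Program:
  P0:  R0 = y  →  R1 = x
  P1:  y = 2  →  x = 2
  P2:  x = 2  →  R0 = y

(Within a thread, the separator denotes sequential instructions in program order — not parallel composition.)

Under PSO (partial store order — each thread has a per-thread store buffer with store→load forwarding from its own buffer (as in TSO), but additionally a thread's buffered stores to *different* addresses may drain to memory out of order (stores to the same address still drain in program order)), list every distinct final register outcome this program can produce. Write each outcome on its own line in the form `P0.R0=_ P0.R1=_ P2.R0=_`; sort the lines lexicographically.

outcome vector order: (P0.R0,P0.R1,P2.R0)
|PSO outcomes| = 8

P0.R0=0 P0.R1=0 P2.R0=0
P0.R0=0 P0.R1=0 P2.R0=2
P0.R0=0 P0.R1=2 P2.R0=0
P0.R0=0 P0.R1=2 P2.R0=2
P0.R0=2 P0.R1=0 P2.R0=0
P0.R0=2 P0.R1=0 P2.R0=2
P0.R0=2 P0.R1=2 P2.R0=0
P0.R0=2 P0.R1=2 P2.R0=2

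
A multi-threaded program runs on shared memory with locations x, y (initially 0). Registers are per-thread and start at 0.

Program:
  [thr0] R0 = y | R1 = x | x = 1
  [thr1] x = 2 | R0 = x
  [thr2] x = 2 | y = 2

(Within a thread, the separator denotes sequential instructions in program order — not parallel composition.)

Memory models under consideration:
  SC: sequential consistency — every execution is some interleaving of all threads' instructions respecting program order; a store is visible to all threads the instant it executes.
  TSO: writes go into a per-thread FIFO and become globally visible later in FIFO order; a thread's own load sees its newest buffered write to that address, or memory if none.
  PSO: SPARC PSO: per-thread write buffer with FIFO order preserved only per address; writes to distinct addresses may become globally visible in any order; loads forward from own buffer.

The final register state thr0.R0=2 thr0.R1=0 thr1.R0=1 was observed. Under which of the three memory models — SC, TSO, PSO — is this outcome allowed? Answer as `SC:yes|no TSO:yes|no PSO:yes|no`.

SC:no TSO:no PSO:yes

outcome vector order: (thr0.R0,thr0.R1,thr1.R0)
SC: 6 outcomes — {<0 0 1>; <0 0 2>; <0 2 1>; <0 2 2>; <2 2 1>; <2 2 2>}
TSO: 6 outcomes — {<0 0 1>; <0 0 2>; <0 2 1>; <0 2 2>; <2 2 1>; <2 2 2>}
PSO: 8 outcomes — {<0 0 1>; <0 0 2>; <0 2 1>; <0 2 2>; <2 0 1>; <2 0 2>; <2 2 1>; <2 2 2>}
target <2 0 1> ∈ {PSO}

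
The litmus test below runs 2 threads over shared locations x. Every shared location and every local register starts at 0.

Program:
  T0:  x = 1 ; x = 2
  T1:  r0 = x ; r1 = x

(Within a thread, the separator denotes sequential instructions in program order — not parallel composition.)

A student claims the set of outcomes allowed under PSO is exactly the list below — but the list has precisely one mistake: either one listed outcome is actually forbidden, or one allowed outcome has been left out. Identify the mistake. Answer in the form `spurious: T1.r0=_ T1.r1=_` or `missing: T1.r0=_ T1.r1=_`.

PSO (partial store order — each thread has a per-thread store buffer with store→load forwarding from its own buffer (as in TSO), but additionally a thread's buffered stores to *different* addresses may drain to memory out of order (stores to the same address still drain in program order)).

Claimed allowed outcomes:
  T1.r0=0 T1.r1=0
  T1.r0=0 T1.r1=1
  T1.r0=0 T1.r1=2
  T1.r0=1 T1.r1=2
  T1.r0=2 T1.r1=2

missing: T1.r0=1 T1.r1=1

outcome vector order: (T1.r0,T1.r1)
under PSO → 0/0, 0/1, 0/2, 1/1, 1/2, 2/2
PSO∖claimed = {1/1}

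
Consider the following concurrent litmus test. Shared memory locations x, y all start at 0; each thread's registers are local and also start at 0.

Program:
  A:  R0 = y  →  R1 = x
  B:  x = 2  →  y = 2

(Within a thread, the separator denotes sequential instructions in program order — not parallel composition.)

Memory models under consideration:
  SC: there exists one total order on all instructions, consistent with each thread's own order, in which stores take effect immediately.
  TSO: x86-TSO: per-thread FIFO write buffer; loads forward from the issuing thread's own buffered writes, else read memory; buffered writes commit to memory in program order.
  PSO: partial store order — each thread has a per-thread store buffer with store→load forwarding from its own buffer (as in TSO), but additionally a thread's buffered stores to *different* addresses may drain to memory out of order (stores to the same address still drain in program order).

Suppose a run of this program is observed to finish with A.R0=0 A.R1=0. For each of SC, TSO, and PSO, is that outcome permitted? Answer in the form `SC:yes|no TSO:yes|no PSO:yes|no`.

outcome vector order: (A.R0,A.R1)
[SC] allowed = {(0,0) (0,2) (2,2)}
[TSO] allowed = {(0,0) (0,2) (2,2)}
[PSO] allowed = {(0,0) (0,2) (2,0) (2,2)}
target (0,0) ∈ {SC,TSO,PSO}

SC:yes TSO:yes PSO:yes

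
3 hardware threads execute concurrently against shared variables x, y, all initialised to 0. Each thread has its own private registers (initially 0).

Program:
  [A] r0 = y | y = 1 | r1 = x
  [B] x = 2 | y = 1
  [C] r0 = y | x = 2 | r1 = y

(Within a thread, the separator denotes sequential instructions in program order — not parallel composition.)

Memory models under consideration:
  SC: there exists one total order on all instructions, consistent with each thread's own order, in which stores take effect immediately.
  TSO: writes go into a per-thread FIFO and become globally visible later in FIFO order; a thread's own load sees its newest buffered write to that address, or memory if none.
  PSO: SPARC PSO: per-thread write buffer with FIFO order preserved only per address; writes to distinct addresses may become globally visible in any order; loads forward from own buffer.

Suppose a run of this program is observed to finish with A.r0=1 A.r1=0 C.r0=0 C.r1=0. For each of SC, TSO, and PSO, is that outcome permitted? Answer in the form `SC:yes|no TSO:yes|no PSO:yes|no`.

SC:no TSO:no PSO:yes

outcome vector order: (A.r0,A.r1,C.r0,C.r1)
under SC → 0001; 0011; 0200; 0201; 0211; 1200; 1201; 1211
under TSO → 0000; 0001; 0011; 0200; 0201; 0211; 1200; 1201; 1211
under PSO → 0000; 0001; 0011; 0200; 0201; 0211; 1000; 1001; 1011; 1200; 1201; 1211
target 1000 ∈ {PSO}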